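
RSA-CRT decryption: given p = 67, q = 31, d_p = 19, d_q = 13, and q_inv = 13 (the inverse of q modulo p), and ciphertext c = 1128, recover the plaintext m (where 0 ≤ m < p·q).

234

m₁ = c^(d_p) mod p: c ≡ 56 (mod 67), and 56^19 mod 67 = 33.
m₂ = c^(d_q) mod q: c ≡ 12 (mod 31), and 12^13 mod 31 = 17.
h = q_inv·(m₁ − m₂) mod p = 13·(33 − 17) mod 67 = 7.
m = m₂ + h·q = 17 + 7·31 = 234.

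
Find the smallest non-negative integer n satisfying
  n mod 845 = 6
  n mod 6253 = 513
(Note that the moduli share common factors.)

6766

gcd(845, 6253) = 169 and 169 | (513 − 6), so the pair is consistent; merging gives n ≡ 6766 (mod 31265), where 31265 = lcm(845, 6253).
The solution is unique modulo lcm(845, 6253) = 31265.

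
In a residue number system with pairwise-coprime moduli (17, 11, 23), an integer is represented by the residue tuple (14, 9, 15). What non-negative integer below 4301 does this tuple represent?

Combine the congruences pairwise.
From x ≡ 14 (mod 17) write x = 14 + 17t. Substituting into x ≡ 9 (mod 11) gives 17t ≡ 6 (mod 11), and since 6⁻¹ ≡ 2 (mod 11), t ≡ 1. Hence x ≡ 14 + 17·1 = 31 (mod 187).
From x ≡ 31 (mod 187) write x = 31 + 187t. Substituting into x ≡ 15 (mod 23) gives 187t ≡ 7 (mod 23), and since 3⁻¹ ≡ 8 (mod 23), t ≡ 10. Hence x ≡ 31 + 187·10 = 1901 (mod 4301).

1901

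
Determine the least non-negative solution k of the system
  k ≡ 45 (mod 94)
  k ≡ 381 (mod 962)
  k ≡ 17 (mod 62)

306297

Combine the congruences pairwise.
gcd(94, 962) = 2 and 2 | (381 − 45), so the pair is consistent; merging gives k ≡ 35013 (mod 45214), where 45214 = lcm(94, 962).
gcd(45214, 62) = 2 and 2 | (17 − 35013), so the pair is consistent; merging gives k ≡ 306297 (mod 1401634), where 1401634 = lcm(45214, 62).
The solution is unique modulo lcm(94, 962, 62) = 1401634.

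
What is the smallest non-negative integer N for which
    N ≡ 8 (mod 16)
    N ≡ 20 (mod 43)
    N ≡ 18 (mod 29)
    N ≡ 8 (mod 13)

229640

The moduli are pairwise coprime; M = 16·43·29·13 = 259376.
M/16 = 16211; 16211 ≡ 3 (mod 16); 3·11 ≡ 1, so inverse 11.
M/43 = 6032; 6032 ≡ 12 (mod 43); 12·18 ≡ 1, so inverse 18.
M/29 = 8944; 8944 ≡ 12 (mod 29); 12·17 ≡ 1, so inverse 17.
M/13 = 19952; 19952 ≡ 10 (mod 13); 10·4 ≡ 1, so inverse 4.
N ≡ 8·16211·11 + 20·6032·18 + 18·8944·17 + 8·19952·4 = 6973416.
6973416 mod 259376 = 229640.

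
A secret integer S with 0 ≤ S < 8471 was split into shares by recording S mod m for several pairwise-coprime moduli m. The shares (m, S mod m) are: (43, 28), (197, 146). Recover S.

8026

From S ≡ 28 (mod 43) write S = 28 + 43t. Substituting into S ≡ 146 (mod 197) gives 43t ≡ 118 (mod 197), and since 43⁻¹ ≡ 55 (mod 197), t ≡ 186. Hence S ≡ 28 + 43·186 = 8026 (mod 8471).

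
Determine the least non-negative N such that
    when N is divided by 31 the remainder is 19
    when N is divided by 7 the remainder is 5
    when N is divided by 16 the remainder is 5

453

Combine the congruences pairwise.
From N ≡ 19 (mod 31) write N = 19 + 31t. Substituting into N ≡ 5 (mod 7) gives 31t ≡ 0 (mod 7), and since 3⁻¹ ≡ 5 (mod 7), t ≡ 0. Hence N ≡ 19 + 31·0 = 19 (mod 217).
From N ≡ 19 (mod 217) write N = 19 + 217t. Substituting into N ≡ 5 (mod 16) gives 217t ≡ 2 (mod 16), and since 9⁻¹ ≡ 9 (mod 16), t ≡ 2. Hence N ≡ 19 + 217·2 = 453 (mod 3472).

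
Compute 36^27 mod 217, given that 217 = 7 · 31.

1

Mod 7: 36 ≡ 1; by Fermat, exponent reduces to 27 mod 6 = 3; 1^3 ≡ 1 (mod 7).
Mod 31: 36 ≡ 5; 5^27 ≡ 1 (mod 31).
Combine by CRT: x ≡ 1 (mod 7), x ≡ 1 (mod 31) ⇒ x ≡ 1 (mod 217).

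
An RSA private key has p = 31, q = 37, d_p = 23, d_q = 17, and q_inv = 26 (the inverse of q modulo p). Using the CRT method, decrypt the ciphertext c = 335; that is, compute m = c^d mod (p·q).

129

m₁ = c^(d_p) mod p: c ≡ 25 (mod 31), and 25^23 mod 31 = 5.
m₂ = c^(d_q) mod q: c ≡ 2 (mod 37), and 2^17 mod 37 = 18.
h = q_inv·(m₁ − m₂) mod p = 26·(5 − 18) mod 31 = 3.
m = m₂ + h·q = 18 + 3·37 = 129.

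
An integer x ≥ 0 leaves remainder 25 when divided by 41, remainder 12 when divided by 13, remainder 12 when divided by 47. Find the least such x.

4289

The moduli are pairwise coprime; N = 41·13·47 = 25051.
N/41 = 611; 611 ≡ 37 (mod 41); 37·10 ≡ 1, so inverse 10.
N/13 = 1927; 1927 ≡ 3 (mod 13); 3·9 ≡ 1, so inverse 9.
N/47 = 533; 533 ≡ 16 (mod 47); 16·3 ≡ 1, so inverse 3.
x ≡ 25·611·10 + 12·1927·9 + 12·533·3 = 380054.
380054 mod 25051 = 4289.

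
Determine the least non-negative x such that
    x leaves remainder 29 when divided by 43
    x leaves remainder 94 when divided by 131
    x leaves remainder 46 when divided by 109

511256

The moduli are pairwise coprime; N = 43·131·109 = 613997.
N/43 = 14279; 14279 ≡ 3 (mod 43); 3·29 ≡ 1, so inverse 29.
N/131 = 4687; 4687 ≡ 102 (mod 131); 102·9 ≡ 1, so inverse 9.
N/109 = 5633; 5633 ≡ 74 (mod 109); 74·28 ≡ 1, so inverse 28.
x ≡ 29·14279·29 + 94·4687·9 + 46·5633·28 = 23229145.
23229145 mod 613997 = 511256.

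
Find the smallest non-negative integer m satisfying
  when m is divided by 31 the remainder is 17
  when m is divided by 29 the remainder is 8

Combine the congruences pairwise.
From m ≡ 17 (mod 31) write m = 17 + 31t. Substituting into m ≡ 8 (mod 29) gives 31t ≡ 20 (mod 29), and since 2⁻¹ ≡ 15 (mod 29), t ≡ 10. Hence m ≡ 17 + 31·10 = 327 (mod 899).

327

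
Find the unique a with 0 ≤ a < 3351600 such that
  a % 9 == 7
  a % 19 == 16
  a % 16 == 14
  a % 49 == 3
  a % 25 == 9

3087934

The moduli are pairwise coprime; N = 9·19·16·49·25 = 3351600.
N/9 = 372400; 372400 ≡ 7 (mod 9); 7·4 ≡ 1, so inverse 4.
N/19 = 176400; 176400 ≡ 4 (mod 19); 4·5 ≡ 1, so inverse 5.
N/16 = 209475; 209475 ≡ 3 (mod 16); 3·11 ≡ 1, so inverse 11.
N/49 = 68400; 68400 ≡ 45 (mod 49); 45·12 ≡ 1, so inverse 12.
N/25 = 134064; 134064 ≡ 14 (mod 25); 14·9 ≡ 1, so inverse 9.
a ≡ 7·372400·4 + 16·176400·5 + 14·209475·11 + 3·68400·12 + 9·134064·9 = 70119934.
70119934 mod 3351600 = 3087934.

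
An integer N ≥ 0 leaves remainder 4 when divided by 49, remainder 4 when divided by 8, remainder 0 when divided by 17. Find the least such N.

5100

The moduli are pairwise coprime; M = 49·8·17 = 6664.
M/49 = 136; 136 ≡ 38 (mod 49); 38·40 ≡ 1, so inverse 40.
M/8 = 833; 833 ≡ 1 (mod 8), inverse 1.
M/17 = 392; 392 ≡ 1 (mod 17), inverse 1.
N ≡ 4·136·40 + 4·833·1 + 0·392·1 = 25092.
25092 mod 6664 = 5100.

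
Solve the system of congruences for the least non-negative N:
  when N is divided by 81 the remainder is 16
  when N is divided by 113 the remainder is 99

664

From N ≡ 16 (mod 81) write N = 16 + 81t. Substituting into N ≡ 99 (mod 113) gives 81t ≡ 83 (mod 113), and since 81⁻¹ ≡ 60 (mod 113), t ≡ 8. Hence N ≡ 16 + 81·8 = 664 (mod 9153).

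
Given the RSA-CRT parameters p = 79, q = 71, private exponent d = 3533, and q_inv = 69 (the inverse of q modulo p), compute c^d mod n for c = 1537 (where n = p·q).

1699

d_p = d mod (p−1) = 3533 mod 78 = 23; d_q = d mod (q−1) = 33.
m₁ = c^(d_p) mod p: c ≡ 36 (mod 79), and 36^23 mod 79 = 40.
m₂ = c^(d_q) mod q: c ≡ 46 (mod 71), and 46^33 mod 71 = 66.
h = q_inv·(m₁ − m₂) mod p = 69·(40 − 66) mod 79 = 23.
m = m₂ + h·q = 66 + 23·71 = 1699.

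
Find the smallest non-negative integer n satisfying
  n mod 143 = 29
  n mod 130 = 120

gcd(143, 130) = 13 and 13 | (120 − 29), so the pair is consistent; merging gives n ≡ 1030 (mod 1430), where 1430 = lcm(143, 130).
The solution is unique modulo lcm(143, 130) = 1430.

1030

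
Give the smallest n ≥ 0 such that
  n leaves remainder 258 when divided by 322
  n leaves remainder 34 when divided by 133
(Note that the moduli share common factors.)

Combine the congruences pairwise.
gcd(322, 133) = 7 and 7 | (34 − 258), so the pair is consistent; merging gives n ≡ 5088 (mod 6118), where 6118 = lcm(322, 133).
The solution is unique modulo lcm(322, 133) = 6118.

5088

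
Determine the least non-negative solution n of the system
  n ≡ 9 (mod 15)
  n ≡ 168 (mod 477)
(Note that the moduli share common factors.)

gcd(15, 477) = 3 and 3 | (168 − 9), so the pair is consistent; merging gives n ≡ 1599 (mod 2385), where 2385 = lcm(15, 477).
The solution is unique modulo lcm(15, 477) = 2385.

1599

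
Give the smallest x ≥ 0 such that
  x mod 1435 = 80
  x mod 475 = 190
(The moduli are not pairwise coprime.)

15865

Combine the congruences pairwise.
gcd(1435, 475) = 5 and 5 | (190 − 80), so the pair is consistent; merging gives x ≡ 15865 (mod 136325), where 136325 = lcm(1435, 475).
The solution is unique modulo lcm(1435, 475) = 136325.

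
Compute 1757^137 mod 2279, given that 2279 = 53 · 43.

Mod 53: 1757 ≡ 8; by Fermat, exponent reduces to 137 mod 52 = 33; 8^33 ≡ 5 (mod 53).
Mod 43: 1757 ≡ 37; by Fermat, exponent reduces to 137 mod 42 = 11; 37^11 ≡ 7 (mod 43).
Combine by CRT: x ≡ 5 (mod 53), x ≡ 7 (mod 43) ⇒ x ≡ 1383 (mod 2279).

1383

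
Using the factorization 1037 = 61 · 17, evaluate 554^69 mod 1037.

210

Mod 61: 554 ≡ 5; by Fermat, exponent reduces to 69 mod 60 = 9; 5^9 ≡ 27 (mod 61).
Mod 17: 554 ≡ 10; by Fermat, exponent reduces to 69 mod 16 = 5; 10^5 ≡ 6 (mod 17).
Combine by CRT: x ≡ 27 (mod 61), x ≡ 6 (mod 17) ⇒ x ≡ 210 (mod 1037).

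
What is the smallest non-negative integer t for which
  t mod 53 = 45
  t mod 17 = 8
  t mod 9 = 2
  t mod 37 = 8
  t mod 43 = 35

3949499

The moduli are pairwise coprime; N = 53·17·9·37·43 = 12901419.
N/53 = 243423; 243423 ≡ 47 (mod 53); 47·44 ≡ 1, so inverse 44.
N/17 = 758907; 758907 ≡ 10 (mod 17); 10·12 ≡ 1, so inverse 12.
N/9 = 1433491; 1433491 ≡ 7 (mod 9); 7·4 ≡ 1, so inverse 4.
N/37 = 348687; 348687 ≡ 36 (mod 37); 36·36 ≡ 1, so inverse 36.
N/43 = 300033; 300033 ≡ 22 (mod 43); 22·2 ≡ 1, so inverse 2.
t ≡ 45·243423·44 + 8·758907·12 + 2·1433491·4 + 8·348687·36 + 35·300033·2 = 687724706.
687724706 mod 12901419 = 3949499.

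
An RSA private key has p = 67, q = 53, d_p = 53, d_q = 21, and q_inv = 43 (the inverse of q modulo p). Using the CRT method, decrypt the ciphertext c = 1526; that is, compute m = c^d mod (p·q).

m₁ = c^(d_p) mod p: c ≡ 52 (mod 67), and 52^53 mod 67 = 53.
m₂ = c^(d_q) mod q: c ≡ 42 (mod 53), and 42^21 mod 53 = 10.
h = q_inv·(m₁ − m₂) mod p = 43·(53 − 10) mod 67 = 40.
m = m₂ + h·q = 10 + 40·53 = 2130.

2130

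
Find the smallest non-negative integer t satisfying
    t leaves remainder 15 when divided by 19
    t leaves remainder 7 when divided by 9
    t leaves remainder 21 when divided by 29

2428

The moduli are pairwise coprime; N = 19·9·29 = 4959.
N/19 = 261; 261 ≡ 14 (mod 19); 14·15 ≡ 1, so inverse 15.
N/9 = 551; 551 ≡ 2 (mod 9); 2·5 ≡ 1, so inverse 5.
N/29 = 171; 171 ≡ 26 (mod 29); 26·19 ≡ 1, so inverse 19.
t ≡ 15·261·15 + 7·551·5 + 21·171·19 = 146239.
146239 mod 4959 = 2428.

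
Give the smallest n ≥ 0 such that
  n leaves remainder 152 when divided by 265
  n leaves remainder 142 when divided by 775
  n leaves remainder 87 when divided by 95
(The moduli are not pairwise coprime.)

389967

Combine the congruences pairwise.
gcd(265, 775) = 5 and 5 | (142 − 152), so the pair is consistent; merging gives n ≡ 20292 (mod 41075), where 41075 = lcm(265, 775).
gcd(41075, 95) = 5 and 5 | (87 − 20292), so the pair is consistent; merging gives n ≡ 389967 (mod 780425), where 780425 = lcm(41075, 95).
The solution is unique modulo lcm(265, 775, 95) = 780425.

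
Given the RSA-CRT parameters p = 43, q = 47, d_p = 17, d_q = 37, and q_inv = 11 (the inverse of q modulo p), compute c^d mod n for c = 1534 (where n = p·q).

m₁ = c^(d_p) mod p: c ≡ 29 (mod 43), and 29^17 mod 43 = 5.
m₂ = c^(d_q) mod q: c ≡ 30 (mod 47), and 30^37 mod 47 = 38.
h = q_inv·(m₁ − m₂) mod p = 11·(5 − 38) mod 43 = 24.
m = m₂ + h·q = 38 + 24·47 = 1166.

1166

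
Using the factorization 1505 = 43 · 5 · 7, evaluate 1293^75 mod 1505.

727

Mod 43: 1293 ≡ 3; by Fermat, exponent reduces to 75 mod 42 = 33; 3^33 ≡ 39 (mod 43).
Mod 5: 1293 ≡ 3; by Fermat, exponent reduces to 75 mod 4 = 3; 3^3 ≡ 2 (mod 5).
Mod 7: 1293 ≡ 5; by Fermat, exponent reduces to 75 mod 6 = 3; 5^3 ≡ 6 (mod 7).
Combine by CRT: x ≡ 39 (mod 43), x ≡ 2 (mod 5), x ≡ 6 (mod 7) ⇒ x ≡ 727 (mod 1505).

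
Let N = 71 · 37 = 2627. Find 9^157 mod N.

Mod 71: 9 ≡ 9; by Fermat, exponent reduces to 157 mod 70 = 17; 9^17 ≡ 24 (mod 71).
Mod 37: 9 ≡ 9; by Fermat, exponent reduces to 157 mod 36 = 13; 9^13 ≡ 12 (mod 37).
Combine by CRT: x ≡ 24 (mod 71), x ≡ 12 (mod 37) ⇒ x ≡ 308 (mod 2627).

308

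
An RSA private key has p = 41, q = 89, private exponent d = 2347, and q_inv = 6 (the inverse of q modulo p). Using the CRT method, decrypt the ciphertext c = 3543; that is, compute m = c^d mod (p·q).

d_p = d mod (p−1) = 2347 mod 40 = 27; d_q = d mod (q−1) = 59.
m₁ = c^(d_p) mod p: c ≡ 17 (mod 41), and 17^27 mod 41 = 28.
m₂ = c^(d_q) mod q: c ≡ 72 (mod 89), and 72^59 mod 89 = 80.
h = q_inv·(m₁ − m₂) mod p = 6·(28 − 80) mod 41 = 16.
m = m₂ + h·q = 80 + 16·89 = 1504.

1504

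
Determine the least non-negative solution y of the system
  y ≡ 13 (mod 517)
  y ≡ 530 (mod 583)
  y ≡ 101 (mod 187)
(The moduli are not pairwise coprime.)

gcd(517, 583) = 11 and 11 | (530 − 13), so the pair is consistent; merging gives y ≡ 530 (mod 27401), where 27401 = lcm(517, 583).
gcd(27401, 187) = 11 and 11 | (101 − 530), so the pair is consistent; merging gives y ≡ 192337 (mod 465817), where 465817 = lcm(27401, 187).
The solution is unique modulo lcm(517, 583, 187) = 465817.

192337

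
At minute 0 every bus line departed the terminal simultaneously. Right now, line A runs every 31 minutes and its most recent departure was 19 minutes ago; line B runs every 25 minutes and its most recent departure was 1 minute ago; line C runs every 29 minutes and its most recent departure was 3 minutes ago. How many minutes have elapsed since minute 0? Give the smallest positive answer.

17751

From t ≡ 19 (mod 31) write t = 19 + 31s. Substituting into t ≡ 1 (mod 25) gives 31s ≡ 7 (mod 25), and since 6⁻¹ ≡ 21 (mod 25), s ≡ 22. Hence t ≡ 19 + 31·22 = 701 (mod 775).
From t ≡ 701 (mod 775) write t = 701 + 775s. Substituting into t ≡ 3 (mod 29) gives 775s ≡ 27 (mod 29), and since 21⁻¹ ≡ 18 (mod 29), s ≡ 22. Hence t ≡ 701 + 775·22 = 17751 (mod 22475).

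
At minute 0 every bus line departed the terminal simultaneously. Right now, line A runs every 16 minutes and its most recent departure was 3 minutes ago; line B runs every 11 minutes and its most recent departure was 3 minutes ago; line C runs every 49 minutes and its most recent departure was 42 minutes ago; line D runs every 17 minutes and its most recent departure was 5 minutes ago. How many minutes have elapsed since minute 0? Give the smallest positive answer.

13027

Combine the congruences pairwise.
From t ≡ 3 (mod 16) write t = 3 + 16s. Substituting into t ≡ 3 (mod 11) gives 16s ≡ 0 (mod 11), and since 5⁻¹ ≡ 9 (mod 11), s ≡ 0. Hence t ≡ 3 + 16·0 = 3 (mod 176).
From t ≡ 3 (mod 176) write t = 3 + 176s. Substituting into t ≡ 42 (mod 49) gives 176s ≡ 39 (mod 49), and since 29⁻¹ ≡ 22 (mod 49), s ≡ 25. Hence t ≡ 3 + 176·25 = 4403 (mod 8624).
From t ≡ 4403 (mod 8624) write t = 4403 + 8624s. Substituting into t ≡ 5 (mod 17) gives 8624s ≡ 5 (mod 17), and since 5⁻¹ ≡ 7 (mod 17), s ≡ 1. Hence t ≡ 4403 + 8624·1 = 13027 (mod 146608).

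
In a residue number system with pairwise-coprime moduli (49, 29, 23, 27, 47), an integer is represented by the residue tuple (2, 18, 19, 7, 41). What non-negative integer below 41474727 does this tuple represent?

13776352

The moduli are pairwise coprime; N = 49·29·23·27·47 = 41474727.
N/49 = 846423; 846423 ≡ 46 (mod 49); 46·16 ≡ 1, so inverse 16.
N/29 = 1430163; 1430163 ≡ 28 (mod 29); 28·28 ≡ 1, so inverse 28.
N/23 = 1803249; 1803249 ≡ 3 (mod 23); 3·8 ≡ 1, so inverse 8.
N/27 = 1536101; 1536101 ≡ 17 (mod 27); 17·8 ≡ 1, so inverse 8.
N/47 = 882441; 882441 ≡ 16 (mod 47); 16·3 ≡ 1, so inverse 3.
x ≡ 2·846423·16 + 18·1430163·28 + 19·1803249·8 + 7·1536101·8 + 41·882441·3 = 1216543435.
1216543435 mod 41474727 = 13776352.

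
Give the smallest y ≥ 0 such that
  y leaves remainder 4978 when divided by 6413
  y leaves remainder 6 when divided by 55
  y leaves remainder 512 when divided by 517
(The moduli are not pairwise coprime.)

1454316

Combine the congruences pairwise.
gcd(6413, 55) = 11 and 11 | (6 − 4978), so the pair is consistent; merging gives y ≡ 11391 (mod 32065), where 32065 = lcm(6413, 55).
gcd(32065, 517) = 11 and 11 | (512 − 11391), so the pair is consistent; merging gives y ≡ 1454316 (mod 1507055), where 1507055 = lcm(32065, 517).
The solution is unique modulo lcm(6413, 55, 517) = 1507055.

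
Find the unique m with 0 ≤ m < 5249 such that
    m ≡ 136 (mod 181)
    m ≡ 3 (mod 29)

Combine the congruences pairwise.
From m ≡ 136 (mod 181) write m = 136 + 181t. Substituting into m ≡ 3 (mod 29) gives 181t ≡ 12 (mod 29), and since 7⁻¹ ≡ 25 (mod 29), t ≡ 10. Hence m ≡ 136 + 181·10 = 1946 (mod 5249).

1946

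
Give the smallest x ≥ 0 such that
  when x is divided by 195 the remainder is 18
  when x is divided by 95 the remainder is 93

2943

Combine the congruences pairwise.
gcd(195, 95) = 5 and 5 | (93 − 18), so the pair is consistent; merging gives x ≡ 2943 (mod 3705), where 3705 = lcm(195, 95).
The solution is unique modulo lcm(195, 95) = 3705.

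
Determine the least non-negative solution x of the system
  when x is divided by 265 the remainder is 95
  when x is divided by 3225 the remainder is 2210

Combine the congruences pairwise.
gcd(265, 3225) = 5 and 5 | (2210 − 95), so the pair is consistent; merging gives x ≡ 21560 (mod 170925), where 170925 = lcm(265, 3225).
The solution is unique modulo lcm(265, 3225) = 170925.

21560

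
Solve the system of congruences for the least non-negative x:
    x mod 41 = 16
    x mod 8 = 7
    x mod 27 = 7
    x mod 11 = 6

29167

The moduli are pairwise coprime; N = 41·8·27·11 = 97416.
N/41 = 2376; 2376 ≡ 39 (mod 41); 39·20 ≡ 1, so inverse 20.
N/8 = 12177; 12177 ≡ 1 (mod 8), inverse 1.
N/27 = 3608; 3608 ≡ 17 (mod 27); 17·8 ≡ 1, so inverse 8.
N/11 = 8856; 8856 ≡ 1 (mod 11), inverse 1.
x ≡ 16·2376·20 + 7·12177·1 + 7·3608·8 + 6·8856·1 = 1100743.
1100743 mod 97416 = 29167.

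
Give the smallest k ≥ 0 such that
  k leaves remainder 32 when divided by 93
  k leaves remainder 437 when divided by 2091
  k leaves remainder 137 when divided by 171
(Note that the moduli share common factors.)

3028205

gcd(93, 2091) = 3 and 3 | (437 − 32), so the pair is consistent; merging gives k ≡ 46439 (mod 64821), where 64821 = lcm(93, 2091).
gcd(64821, 171) = 3 and 3 | (137 − 46439), so the pair is consistent; merging gives k ≡ 3028205 (mod 3694797), where 3694797 = lcm(64821, 171).
The solution is unique modulo lcm(93, 2091, 171) = 3694797.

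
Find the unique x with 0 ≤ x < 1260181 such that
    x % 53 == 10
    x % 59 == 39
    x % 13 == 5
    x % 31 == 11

303594

Combine the congruences pairwise.
From x ≡ 10 (mod 53) write x = 10 + 53t. Substituting into x ≡ 39 (mod 59) gives 53t ≡ 29 (mod 59), and since 53⁻¹ ≡ 49 (mod 59), t ≡ 5. Hence x ≡ 10 + 53·5 = 275 (mod 3127).
From x ≡ 275 (mod 3127) write x = 275 + 3127t. Substituting into x ≡ 5 (mod 13) gives 3127t ≡ 3 (mod 13), and since 7⁻¹ ≡ 2 (mod 13), t ≡ 6. Hence x ≡ 275 + 3127·6 = 19037 (mod 40651).
From x ≡ 19037 (mod 40651) write x = 19037 + 40651t. Substituting into x ≡ 11 (mod 31) gives 40651t ≡ 8 (mod 31), and since 10⁻¹ ≡ 28 (mod 31), t ≡ 7. Hence x ≡ 19037 + 40651·7 = 303594 (mod 1260181).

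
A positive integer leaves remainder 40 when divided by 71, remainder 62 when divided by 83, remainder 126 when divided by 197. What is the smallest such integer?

607871

From t ≡ 40 (mod 71) write t = 40 + 71s. Substituting into t ≡ 62 (mod 83) gives 71s ≡ 22 (mod 83), and since 71⁻¹ ≡ 76 (mod 83), s ≡ 12. Hence t ≡ 40 + 71·12 = 892 (mod 5893).
From t ≡ 892 (mod 5893) write t = 892 + 5893s. Substituting into t ≡ 126 (mod 197) gives 5893s ≡ 22 (mod 197), and since 180⁻¹ ≡ 139 (mod 197), s ≡ 103. Hence t ≡ 892 + 5893·103 = 607871 (mod 1160921).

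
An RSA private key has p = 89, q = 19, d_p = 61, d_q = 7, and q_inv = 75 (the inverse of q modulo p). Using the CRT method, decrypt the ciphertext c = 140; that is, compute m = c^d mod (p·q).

1660

m₁ = c^(d_p) mod p: c ≡ 51 (mod 89), and 51^61 mod 89 = 58.
m₂ = c^(d_q) mod q: c ≡ 7 (mod 19), and 7^7 mod 19 = 7.
h = q_inv·(m₁ − m₂) mod p = 75·(58 − 7) mod 89 = 87.
m = m₂ + h·q = 7 + 87·19 = 1660.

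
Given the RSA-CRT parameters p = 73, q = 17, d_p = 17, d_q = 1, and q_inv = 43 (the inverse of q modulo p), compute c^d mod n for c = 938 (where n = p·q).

m₁ = c^(d_p) mod p: c ≡ 62 (mod 73), and 62^17 mod 73 = 29.
m₂ = c^(d_q) mod q: c ≡ 3 (mod 17), and 3^1 mod 17 = 3.
h = q_inv·(m₁ − m₂) mod p = 43·(29 − 3) mod 73 = 23.
m = m₂ + h·q = 3 + 23·17 = 394.

394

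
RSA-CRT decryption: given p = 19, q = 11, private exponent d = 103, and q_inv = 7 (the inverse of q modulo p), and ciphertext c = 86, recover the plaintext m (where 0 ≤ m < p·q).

146

d_p = d mod (p−1) = 103 mod 18 = 13; d_q = d mod (q−1) = 3.
m₁ = c^(d_p) mod p: c ≡ 10 (mod 19), and 10^13 mod 19 = 13.
m₂ = c^(d_q) mod q: c ≡ 9 (mod 11), and 9^3 mod 11 = 3.
h = q_inv·(m₁ − m₂) mod p = 7·(13 − 3) mod 19 = 13.
m = m₂ + h·q = 3 + 13·11 = 146.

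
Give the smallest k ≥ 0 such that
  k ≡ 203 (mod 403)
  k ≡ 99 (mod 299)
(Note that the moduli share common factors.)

gcd(403, 299) = 13 and 13 | (99 − 203), so the pair is consistent; merging gives k ≡ 9069 (mod 9269), where 9269 = lcm(403, 299).
The solution is unique modulo lcm(403, 299) = 9269.

9069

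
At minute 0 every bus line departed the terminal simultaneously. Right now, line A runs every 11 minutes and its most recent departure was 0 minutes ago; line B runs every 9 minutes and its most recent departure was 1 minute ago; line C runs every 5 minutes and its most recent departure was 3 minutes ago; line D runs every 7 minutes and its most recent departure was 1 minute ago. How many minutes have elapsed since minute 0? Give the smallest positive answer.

253

The moduli are pairwise coprime; N = 11·9·5·7 = 3465.
N/11 = 315; 315 ≡ 7 (mod 11); 7·8 ≡ 1, so inverse 8.
N/9 = 385; 385 ≡ 7 (mod 9); 7·4 ≡ 1, so inverse 4.
N/5 = 693; 693 ≡ 3 (mod 5); 3·2 ≡ 1, so inverse 2.
N/7 = 495; 495 ≡ 5 (mod 7); 5·3 ≡ 1, so inverse 3.
t ≡ 0·315·8 + 1·385·4 + 3·693·2 + 1·495·3 = 7183.
7183 mod 3465 = 253.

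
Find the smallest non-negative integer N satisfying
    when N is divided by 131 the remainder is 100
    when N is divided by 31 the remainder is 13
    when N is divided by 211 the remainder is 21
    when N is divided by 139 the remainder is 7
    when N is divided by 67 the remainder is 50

4124870460

The moduli are pairwise coprime; M = 131·31·211·139·67 = 7980039623.
M/131 = 60916333; 60916333 ≡ 23 (mod 131); 23·57 ≡ 1, so inverse 57.
M/31 = 257420633; 257420633 ≡ 12 (mod 31); 12·13 ≡ 1, so inverse 13.
M/211 = 37820093; 37820093 ≡ 31 (mod 211); 31·177 ≡ 1, so inverse 177.
M/139 = 57410357; 57410357 ≡ 21 (mod 139); 21·53 ≡ 1, so inverse 53.
M/67 = 119105069; 119105069 ≡ 40 (mod 67); 40·62 ≡ 1, so inverse 62.
N ≡ 100·60916333·57 + 13·257420633·13 + 21·37820093·177 + 7·57410357·53 + 50·119105069·62 = 921829427105.
921829427105 mod 7980039623 = 4124870460.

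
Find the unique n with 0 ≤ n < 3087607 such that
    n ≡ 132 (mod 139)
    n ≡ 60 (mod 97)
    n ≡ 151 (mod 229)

The moduli are pairwise coprime; M = 139·97·229 = 3087607.
M/139 = 22213; 22213 ≡ 112 (mod 139); 112·36 ≡ 1, so inverse 36.
M/97 = 31831; 31831 ≡ 15 (mod 97); 15·13 ≡ 1, so inverse 13.
M/229 = 13483; 13483 ≡ 201 (mod 229); 201·139 ≡ 1, so inverse 139.
n ≡ 132·22213·36 + 60·31831·13 + 151·13483·139 = 413379043.
413379043 mod 3087607 = 2727312.

2727312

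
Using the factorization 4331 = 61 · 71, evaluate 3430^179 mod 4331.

Mod 61: 3430 ≡ 14; by Fermat, exponent reduces to 179 mod 60 = 59; 14^59 ≡ 48 (mod 61).
Mod 71: 3430 ≡ 22; by Fermat, exponent reduces to 179 mod 70 = 39; 22^39 ≡ 44 (mod 71).
Combine by CRT: x ≡ 48 (mod 61), x ≡ 44 (mod 71) ⇒ x ≡ 2671 (mod 4331).

2671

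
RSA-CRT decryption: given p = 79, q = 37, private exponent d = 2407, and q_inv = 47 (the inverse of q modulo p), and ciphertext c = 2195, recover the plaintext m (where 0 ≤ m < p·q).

1237

d_p = d mod (p−1) = 2407 mod 78 = 67; d_q = d mod (q−1) = 31.
m₁ = c^(d_p) mod p: c ≡ 62 (mod 79), and 62^67 mod 79 = 52.
m₂ = c^(d_q) mod q: c ≡ 12 (mod 37), and 12^31 mod 37 = 16.
h = q_inv·(m₁ − m₂) mod p = 47·(52 − 16) mod 79 = 33.
m = m₂ + h·q = 16 + 33·37 = 1237.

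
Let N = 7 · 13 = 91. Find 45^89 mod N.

Mod 7: 45 ≡ 3; by Fermat, exponent reduces to 89 mod 6 = 5; 3^5 ≡ 5 (mod 7).
Mod 13: 45 ≡ 6; by Fermat, exponent reduces to 89 mod 12 = 5; 6^5 ≡ 2 (mod 13).
Combine by CRT: x ≡ 5 (mod 7), x ≡ 2 (mod 13) ⇒ x ≡ 54 (mod 91).

54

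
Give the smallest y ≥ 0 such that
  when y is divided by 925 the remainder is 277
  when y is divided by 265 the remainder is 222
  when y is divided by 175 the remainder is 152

Combine the congruences pairwise.
gcd(925, 265) = 5 and 5 | (222 − 277), so the pair is consistent; merging gives y ≡ 20627 (mod 49025), where 49025 = lcm(925, 265).
gcd(49025, 175) = 25 and 25 | (152 − 20627), so the pair is consistent; merging gives y ≡ 20627 (mod 343175), where 343175 = lcm(49025, 175).
The solution is unique modulo lcm(925, 265, 175) = 343175.

20627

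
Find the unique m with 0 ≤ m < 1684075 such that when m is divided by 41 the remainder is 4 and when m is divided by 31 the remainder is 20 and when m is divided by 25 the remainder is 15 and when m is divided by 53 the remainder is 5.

The moduli are pairwise coprime; N = 41·31·25·53 = 1684075.
N/41 = 41075; 41075 ≡ 34 (mod 41); 34·35 ≡ 1, so inverse 35.
N/31 = 54325; 54325 ≡ 13 (mod 31); 13·12 ≡ 1, so inverse 12.
N/25 = 67363; 67363 ≡ 13 (mod 25); 13·2 ≡ 1, so inverse 2.
N/53 = 31775; 31775 ≡ 28 (mod 53); 28·36 ≡ 1, so inverse 36.
m ≡ 4·41075·35 + 20·54325·12 + 15·67363·2 + 5·31775·36 = 26528890.
26528890 mod 1684075 = 1267765.

1267765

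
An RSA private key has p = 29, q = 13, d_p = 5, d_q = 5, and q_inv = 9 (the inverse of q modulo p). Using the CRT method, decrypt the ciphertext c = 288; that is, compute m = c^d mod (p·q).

84

m₁ = c^(d_p) mod p: c ≡ 27 (mod 29), and 27^5 mod 29 = 26.
m₂ = c^(d_q) mod q: c ≡ 2 (mod 13), and 2^5 mod 13 = 6.
h = q_inv·(m₁ − m₂) mod p = 9·(26 − 6) mod 29 = 6.
m = m₂ + h·q = 6 + 6·13 = 84.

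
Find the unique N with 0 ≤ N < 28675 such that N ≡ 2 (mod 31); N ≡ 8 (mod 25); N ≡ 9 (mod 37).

From N ≡ 2 (mod 31) write N = 2 + 31t. Substituting into N ≡ 8 (mod 25) gives 31t ≡ 6 (mod 25), and since 6⁻¹ ≡ 21 (mod 25), t ≡ 1. Hence N ≡ 2 + 31·1 = 33 (mod 775).
From N ≡ 33 (mod 775) write N = 33 + 775t. Substituting into N ≡ 9 (mod 37) gives 775t ≡ 13 (mod 37), and since 35⁻¹ ≡ 18 (mod 37), t ≡ 12. Hence N ≡ 33 + 775·12 = 9333 (mod 28675).

9333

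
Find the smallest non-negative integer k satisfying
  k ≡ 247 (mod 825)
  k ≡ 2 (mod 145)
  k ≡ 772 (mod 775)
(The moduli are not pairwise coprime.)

47272

gcd(825, 145) = 5 and 5 | (2 − 247), so the pair is consistent; merging gives k ≡ 23347 (mod 23925), where 23925 = lcm(825, 145).
gcd(23925, 775) = 25 and 25 | (772 − 23347), so the pair is consistent; merging gives k ≡ 47272 (mod 741675), where 741675 = lcm(23925, 775).
The solution is unique modulo lcm(825, 145, 775) = 741675.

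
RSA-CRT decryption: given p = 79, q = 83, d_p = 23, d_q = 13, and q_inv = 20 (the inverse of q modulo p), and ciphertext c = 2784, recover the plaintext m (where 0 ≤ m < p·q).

m₁ = c^(d_p) mod p: c ≡ 19 (mod 79), and 19^23 mod 79 = 13.
m₂ = c^(d_q) mod q: c ≡ 45 (mod 83), and 45^13 mod 83 = 14.
h = q_inv·(m₁ − m₂) mod p = 20·(13 − 14) mod 79 = 59.
m = m₂ + h·q = 14 + 59·83 = 4911.

4911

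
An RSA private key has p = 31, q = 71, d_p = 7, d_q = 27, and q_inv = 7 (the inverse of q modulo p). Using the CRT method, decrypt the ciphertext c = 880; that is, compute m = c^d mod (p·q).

m₁ = c^(d_p) mod p: c ≡ 12 (mod 31), and 12^7 mod 31 = 24.
m₂ = c^(d_q) mod q: c ≡ 28 (mod 71), and 28^27 mod 71 = 7.
h = q_inv·(m₁ − m₂) mod p = 7·(24 − 7) mod 31 = 26.
m = m₂ + h·q = 7 + 26·71 = 1853.

1853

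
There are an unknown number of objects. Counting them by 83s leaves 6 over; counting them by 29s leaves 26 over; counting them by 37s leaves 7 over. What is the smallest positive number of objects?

54952

Combine the congruences pairwise.
From N ≡ 6 (mod 83) write N = 6 + 83t. Substituting into N ≡ 26 (mod 29) gives 83t ≡ 20 (mod 29), and since 25⁻¹ ≡ 7 (mod 29), t ≡ 24. Hence N ≡ 6 + 83·24 = 1998 (mod 2407).
From N ≡ 1998 (mod 2407) write N = 1998 + 2407t. Substituting into N ≡ 7 (mod 37) gives 2407t ≡ 7 (mod 37), and since 2⁻¹ ≡ 19 (mod 37), t ≡ 22. Hence N ≡ 1998 + 2407·22 = 54952 (mod 89059).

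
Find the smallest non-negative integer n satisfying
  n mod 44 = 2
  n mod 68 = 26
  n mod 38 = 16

8186

gcd(44, 68) = 4 and 4 | (26 − 2), so the pair is consistent; merging gives n ≡ 706 (mod 748), where 748 = lcm(44, 68).
gcd(748, 38) = 2 and 2 | (16 − 706), so the pair is consistent; merging gives n ≡ 8186 (mod 14212), where 14212 = lcm(748, 38).
The solution is unique modulo lcm(44, 68, 38) = 14212.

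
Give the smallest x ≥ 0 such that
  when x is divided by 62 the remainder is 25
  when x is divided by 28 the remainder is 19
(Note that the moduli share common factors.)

gcd(62, 28) = 2 and 2 | (19 − 25), so the pair is consistent; merging gives x ≡ 831 (mod 868), where 868 = lcm(62, 28).
The solution is unique modulo lcm(62, 28) = 868.

831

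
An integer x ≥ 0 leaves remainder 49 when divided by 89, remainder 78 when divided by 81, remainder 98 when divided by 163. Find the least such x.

947454

The moduli are pairwise coprime; N = 89·81·163 = 1175067.
N/89 = 13203; 13203 ≡ 31 (mod 89); 31·23 ≡ 1, so inverse 23.
N/81 = 14507; 14507 ≡ 8 (mod 81); 8·71 ≡ 1, so inverse 71.
N/163 = 7209; 7209 ≡ 37 (mod 163); 37·141 ≡ 1, so inverse 141.
x ≡ 49·13203·23 + 78·14507·71 + 98·7209·141 = 194833509.
194833509 mod 1175067 = 947454.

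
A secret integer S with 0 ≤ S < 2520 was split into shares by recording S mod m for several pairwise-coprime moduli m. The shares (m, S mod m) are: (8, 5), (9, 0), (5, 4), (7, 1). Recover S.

From S ≡ 5 (mod 8) write S = 5 + 8t. Substituting into S ≡ 0 (mod 9) gives 8t ≡ 4 (mod 9), and since 8⁻¹ ≡ 8 (mod 9), t ≡ 5. Hence S ≡ 5 + 8·5 = 45 (mod 72).
From S ≡ 45 (mod 72) write S = 45 + 72t. Substituting into S ≡ 4 (mod 5) gives 72t ≡ 4 (mod 5), and since 2⁻¹ ≡ 3 (mod 5), t ≡ 2. Hence S ≡ 45 + 72·2 = 189 (mod 360).
From S ≡ 189 (mod 360) write S = 189 + 360t. Substituting into S ≡ 1 (mod 7) gives 360t ≡ 1 (mod 7), and since 3⁻¹ ≡ 5 (mod 7), t ≡ 5. Hence S ≡ 189 + 360·5 = 1989 (mod 2520).

1989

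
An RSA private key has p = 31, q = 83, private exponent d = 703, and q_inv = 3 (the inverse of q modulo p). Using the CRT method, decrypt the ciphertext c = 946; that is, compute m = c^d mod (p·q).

d_p = d mod (p−1) = 703 mod 30 = 13; d_q = d mod (q−1) = 47.
m₁ = c^(d_p) mod p: c ≡ 16 (mod 31), and 16^13 mod 31 = 4.
m₂ = c^(d_q) mod q: c ≡ 33 (mod 83), and 33^47 mod 83 = 4.
h = q_inv·(m₁ − m₂) mod p = 3·(4 − 4) mod 31 = 0.
m = m₂ + h·q = 4 + 0·83 = 4.

4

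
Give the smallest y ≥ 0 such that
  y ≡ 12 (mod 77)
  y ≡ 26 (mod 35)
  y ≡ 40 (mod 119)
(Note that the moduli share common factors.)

gcd(77, 35) = 7 and 7 | (26 − 12), so the pair is consistent; merging gives y ≡ 166 (mod 385), where 385 = lcm(77, 35).
gcd(385, 119) = 7 and 7 | (40 − 166), so the pair is consistent; merging gives y ≡ 1706 (mod 6545), where 6545 = lcm(385, 119).
The solution is unique modulo lcm(77, 35, 119) = 6545.

1706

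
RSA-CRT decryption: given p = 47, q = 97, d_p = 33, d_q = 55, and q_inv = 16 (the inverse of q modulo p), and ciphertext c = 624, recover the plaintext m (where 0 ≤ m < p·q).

3570

m₁ = c^(d_p) mod p: c ≡ 13 (mod 47), and 13^33 mod 47 = 45.
m₂ = c^(d_q) mod q: c ≡ 42 (mod 97), and 42^55 mod 97 = 78.
h = q_inv·(m₁ − m₂) mod p = 16·(45 − 78) mod 47 = 36.
m = m₂ + h·q = 78 + 36·97 = 3570.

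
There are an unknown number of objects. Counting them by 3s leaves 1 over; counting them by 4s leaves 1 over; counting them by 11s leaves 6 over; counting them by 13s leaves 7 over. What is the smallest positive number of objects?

The moduli are pairwise coprime; M = 3·4·11·13 = 1716.
M/3 = 572; 572 ≡ 2 (mod 3); 2·2 ≡ 1, so inverse 2.
M/4 = 429; 429 ≡ 1 (mod 4), inverse 1.
M/11 = 156; 156 ≡ 2 (mod 11); 2·6 ≡ 1, so inverse 6.
M/13 = 132; 132 ≡ 2 (mod 13); 2·7 ≡ 1, so inverse 7.
N ≡ 1·572·2 + 1·429·1 + 6·156·6 + 7·132·7 = 13657.
13657 mod 1716 = 1645.

1645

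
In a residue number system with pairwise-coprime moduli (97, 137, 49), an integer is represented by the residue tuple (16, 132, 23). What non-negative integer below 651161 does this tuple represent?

The moduli are pairwise coprime; N = 97·137·49 = 651161.
N/97 = 6713; 6713 ≡ 20 (mod 97); 20·34 ≡ 1, so inverse 34.
N/137 = 4753; 4753 ≡ 95 (mod 137); 95·75 ≡ 1, so inverse 75.
N/49 = 13289; 13289 ≡ 10 (mod 49); 10·5 ≡ 1, so inverse 5.
x ≡ 16·6713·34 + 132·4753·75 + 23·13289·5 = 52234807.
52234807 mod 651161 = 141927.

141927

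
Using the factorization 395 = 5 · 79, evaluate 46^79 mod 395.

46

Mod 5: 46 ≡ 1; by Fermat, exponent reduces to 79 mod 4 = 3; 1^3 ≡ 1 (mod 5).
Mod 79: 46 ≡ 46; by Fermat, exponent reduces to 79 mod 78 = 1; 46^1 ≡ 46 (mod 79).
Combine by CRT: x ≡ 1 (mod 5), x ≡ 46 (mod 79) ⇒ x ≡ 46 (mod 395).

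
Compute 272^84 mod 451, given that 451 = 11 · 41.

400

Mod 11: 272 ≡ 8; by Fermat, exponent reduces to 84 mod 10 = 4; 8^4 ≡ 4 (mod 11).
Mod 41: 272 ≡ 26; by Fermat, exponent reduces to 84 mod 40 = 4; 26^4 ≡ 31 (mod 41).
Combine by CRT: x ≡ 4 (mod 11), x ≡ 31 (mod 41) ⇒ x ≡ 400 (mod 451).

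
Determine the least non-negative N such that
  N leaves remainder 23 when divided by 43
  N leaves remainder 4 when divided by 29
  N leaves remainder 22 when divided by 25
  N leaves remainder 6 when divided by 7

151297

From N ≡ 23 (mod 43) write N = 23 + 43t. Substituting into N ≡ 4 (mod 29) gives 43t ≡ 10 (mod 29), and since 14⁻¹ ≡ 27 (mod 29), t ≡ 9. Hence N ≡ 23 + 43·9 = 410 (mod 1247).
From N ≡ 410 (mod 1247) write N = 410 + 1247t. Substituting into N ≡ 22 (mod 25) gives 1247t ≡ 12 (mod 25), and since 22⁻¹ ≡ 8 (mod 25), t ≡ 21. Hence N ≡ 410 + 1247·21 = 26597 (mod 31175).
From N ≡ 26597 (mod 31175) write N = 26597 + 31175t. Substituting into N ≡ 6 (mod 7) gives 31175t ≡ 2 (mod 7), and since 4⁻¹ ≡ 2 (mod 7), t ≡ 4. Hence N ≡ 26597 + 31175·4 = 151297 (mod 218225).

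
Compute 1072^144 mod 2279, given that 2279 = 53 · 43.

Mod 53: 1072 ≡ 12; by Fermat, exponent reduces to 144 mod 52 = 40; 12^40 ≡ 42 (mod 53).
Mod 43: 1072 ≡ 40; by Fermat, exponent reduces to 144 mod 42 = 18; 40^18 ≡ 35 (mod 43).
Combine by CRT: x ≡ 42 (mod 53), x ≡ 35 (mod 43) ⇒ x ≡ 2056 (mod 2279).

2056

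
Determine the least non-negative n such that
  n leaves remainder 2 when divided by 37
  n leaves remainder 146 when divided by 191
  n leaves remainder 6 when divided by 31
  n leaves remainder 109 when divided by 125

Combine the congruences pairwise.
From n ≡ 2 (mod 37) write n = 2 + 37t. Substituting into n ≡ 146 (mod 191) gives 37t ≡ 144 (mod 191), and since 37⁻¹ ≡ 31 (mod 191), t ≡ 71. Hence n ≡ 2 + 37·71 = 2629 (mod 7067).
From n ≡ 2629 (mod 7067) write n = 2629 + 7067t. Substituting into n ≡ 6 (mod 31) gives 7067t ≡ 12 (mod 31), and since 30⁻¹ ≡ 30 (mod 31), t ≡ 19. Hence n ≡ 2629 + 7067·19 = 136902 (mod 219077).
From n ≡ 136902 (mod 219077) write n = 136902 + 219077t. Substituting into n ≡ 109 (mod 125) gives 219077t ≡ 82 (mod 125), and since 77⁻¹ ≡ 13 (mod 125), t ≡ 66. Hence n ≡ 136902 + 219077·66 = 14595984 (mod 27384625).

14595984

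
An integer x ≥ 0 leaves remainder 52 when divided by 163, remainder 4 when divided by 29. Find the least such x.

From x ≡ 52 (mod 163) write x = 52 + 163t. Substituting into x ≡ 4 (mod 29) gives 163t ≡ 10 (mod 29), and since 18⁻¹ ≡ 21 (mod 29), t ≡ 7. Hence x ≡ 52 + 163·7 = 1193 (mod 4727).

1193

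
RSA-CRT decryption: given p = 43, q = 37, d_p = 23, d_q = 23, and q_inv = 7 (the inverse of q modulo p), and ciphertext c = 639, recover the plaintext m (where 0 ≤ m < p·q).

1469

m₁ = c^(d_p) mod p: c ≡ 37 (mod 43), and 37^23 mod 43 = 7.
m₂ = c^(d_q) mod q: c ≡ 10 (mod 37), and 10^23 mod 37 = 26.
h = q_inv·(m₁ − m₂) mod p = 7·(7 − 26) mod 43 = 39.
m = m₂ + h·q = 26 + 39·37 = 1469.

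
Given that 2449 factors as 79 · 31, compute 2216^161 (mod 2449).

Mod 79: 2216 ≡ 4; by Fermat, exponent reduces to 161 mod 78 = 5; 4^5 ≡ 76 (mod 79).
Mod 31: 2216 ≡ 15; by Fermat, exponent reduces to 161 mod 30 = 11; 15^11 ≡ 15 (mod 31).
Combine by CRT: x ≡ 76 (mod 79), x ≡ 15 (mod 31) ⇒ x ≡ 945 (mod 2449).

945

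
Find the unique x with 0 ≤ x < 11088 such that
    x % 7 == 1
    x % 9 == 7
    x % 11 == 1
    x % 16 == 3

10627

The moduli are pairwise coprime; N = 7·9·11·16 = 11088.
N/7 = 1584; 1584 ≡ 2 (mod 7); 2·4 ≡ 1, so inverse 4.
N/9 = 1232; 1232 ≡ 8 (mod 9); 8·8 ≡ 1, so inverse 8.
N/11 = 1008; 1008 ≡ 7 (mod 11); 7·8 ≡ 1, so inverse 8.
N/16 = 693; 693 ≡ 5 (mod 16); 5·13 ≡ 1, so inverse 13.
x ≡ 1·1584·4 + 7·1232·8 + 1·1008·8 + 3·693·13 = 110419.
110419 mod 11088 = 10627.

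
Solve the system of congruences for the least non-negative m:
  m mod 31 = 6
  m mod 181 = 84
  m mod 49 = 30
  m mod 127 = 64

5487099

Combine the congruences pairwise.
From m ≡ 6 (mod 31) write m = 6 + 31t. Substituting into m ≡ 84 (mod 181) gives 31t ≡ 78 (mod 181), and since 31⁻¹ ≡ 146 (mod 181), t ≡ 166. Hence m ≡ 6 + 31·166 = 5152 (mod 5611).
From m ≡ 5152 (mod 5611) write m = 5152 + 5611t. Substituting into m ≡ 30 (mod 49) gives 5611t ≡ 23 (mod 49), and since 25⁻¹ ≡ 2 (mod 49), t ≡ 46. Hence m ≡ 5152 + 5611·46 = 263258 (mod 274939).
From m ≡ 263258 (mod 274939) write m = 263258 + 274939t. Substituting into m ≡ 64 (mod 127) gives 274939t ≡ 77 (mod 127), and since 111⁻¹ ≡ 119 (mod 127), t ≡ 19. Hence m ≡ 263258 + 274939·19 = 5487099 (mod 34917253).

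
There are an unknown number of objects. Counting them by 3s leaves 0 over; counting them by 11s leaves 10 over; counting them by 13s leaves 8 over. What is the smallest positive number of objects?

The moduli are pairwise coprime; M = 3·11·13 = 429.
M/3 = 143; 143 ≡ 2 (mod 3); 2·2 ≡ 1, so inverse 2.
M/11 = 39; 39 ≡ 6 (mod 11); 6·2 ≡ 1, so inverse 2.
M/13 = 33; 33 ≡ 7 (mod 13); 7·2 ≡ 1, so inverse 2.
N ≡ 0·143·2 + 10·39·2 + 8·33·2 = 1308.
1308 mod 429 = 21.

21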